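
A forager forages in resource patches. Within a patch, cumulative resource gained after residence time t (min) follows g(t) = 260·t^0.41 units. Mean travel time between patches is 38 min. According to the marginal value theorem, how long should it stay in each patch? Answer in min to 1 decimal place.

26.4 min

Optimal t* satisfies g'(t*) = g(t*)/(T + t*).
g'(t) = 0.41·260·t^-0.59. Setting 0.41·260·t^-0.59 = 260·t^0.41/(38+t) gives 0.41(38+t) = t, so 0.59·t = 0.41×38.
t* = 0.41×38/0.59 = 26.41 min.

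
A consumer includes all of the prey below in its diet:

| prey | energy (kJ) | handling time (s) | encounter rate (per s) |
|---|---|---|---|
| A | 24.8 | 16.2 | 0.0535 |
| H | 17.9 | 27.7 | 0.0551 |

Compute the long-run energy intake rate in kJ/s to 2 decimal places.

0.68 kJ/s

R = Σλ_iE_i / (1 + Σλ_ih_i)
Numerator: 0.0535×24.8 + 0.0551×17.9 = 2.313
Denominator: 1 + 0.0535×16.2 + 0.0551×27.7 = 3.393
R = 2.313/3.393 = 0.6817 kJ/s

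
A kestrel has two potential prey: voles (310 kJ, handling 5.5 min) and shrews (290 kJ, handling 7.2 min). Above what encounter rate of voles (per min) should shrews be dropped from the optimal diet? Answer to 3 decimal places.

0.455 per min

The zero-one rule: include shrews iff E₂/h₂ > λE₁/(1+λh₁). Equality gives the switch point.
λE₁h₂ = E₂ + λE₂h₁ ⇒ λ = E₂/(E₁h₂ − E₂h₁) = 290/(2232 − 1595) = 0.4553 per min.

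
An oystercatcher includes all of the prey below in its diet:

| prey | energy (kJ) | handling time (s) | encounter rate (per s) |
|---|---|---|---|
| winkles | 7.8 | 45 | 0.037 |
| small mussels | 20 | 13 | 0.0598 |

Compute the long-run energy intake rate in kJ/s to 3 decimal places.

Energy encountered per unit search time: 0.037×7.8 + 0.0598×20 = 1.485 kJ/s.
Handling time per unit search time: 0.037×45 + 0.0598×13 = 2.442.
Rate = 1.485/(1 + 2.442) = 0.4313 kJ/s.

0.431 kJ/s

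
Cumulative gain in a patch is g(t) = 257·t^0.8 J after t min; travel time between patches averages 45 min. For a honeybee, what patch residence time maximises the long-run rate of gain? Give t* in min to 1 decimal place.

180.0 min

Optimal t* satisfies g'(t*) = g(t*)/(T + t*).
g'(t) = 0.8·257·t^-0.2. Setting 0.8·257·t^-0.2 = 257·t^0.8/(45+t) gives 0.8(45+t) = t, so 0.20·t = 0.8×45.
t* = 0.8×45/0.20 = 180 min.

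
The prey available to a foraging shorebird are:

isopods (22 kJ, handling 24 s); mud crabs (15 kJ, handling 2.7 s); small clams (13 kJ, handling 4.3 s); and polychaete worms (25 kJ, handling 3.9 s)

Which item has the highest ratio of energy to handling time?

In descending order of E/h:
polychaete worms: 25/3.9 = 6.41 kJ/s
mud crabs: 15/2.7 = 5.56 kJ/s
small clams: 13/4.3 = 3.02 kJ/s
isopods: 22/24 = 0.917 kJ/s

polychaete worms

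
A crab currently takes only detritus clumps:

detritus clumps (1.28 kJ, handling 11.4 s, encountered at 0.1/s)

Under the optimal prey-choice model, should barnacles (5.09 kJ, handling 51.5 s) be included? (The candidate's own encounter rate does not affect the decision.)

Yes

Current rate: (0.1×1.28)/(1 + 0.1×11.4) = 0.05981 kJ/s.
barnacles: E/h = 5.09/51.5 = 0.09883 kJ/s.
0.09883 > 0.05981, so adding barnacles raises the average — include it.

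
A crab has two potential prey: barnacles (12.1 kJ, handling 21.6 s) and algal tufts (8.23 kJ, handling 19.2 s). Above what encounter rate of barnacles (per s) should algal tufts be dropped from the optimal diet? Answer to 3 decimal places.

0.151 per s

Drop algal tufts once their profitability E₂/h₂ falls below the rate achievable on barnacles alone: E₂/h₂ = λE₁/(1 + λh₁).
Solve for λ: λE₁h₂ = E₂(1 + λh₁) → λ(E₁h₂ − E₂h₁) = E₂ → λ = E₂/(E₁h₂ − E₂h₁).
λ = 8.23/(12.1×19.2 − 8.23×21.6) = 8.23/54.55 = 0.1509 per s.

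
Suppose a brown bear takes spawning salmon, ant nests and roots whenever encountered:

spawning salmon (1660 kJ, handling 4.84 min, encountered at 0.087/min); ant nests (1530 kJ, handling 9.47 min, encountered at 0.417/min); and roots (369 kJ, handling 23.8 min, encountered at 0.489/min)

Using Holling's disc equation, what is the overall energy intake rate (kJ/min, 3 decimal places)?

56.612 kJ/min

R = Σλ_iE_i / (1 + Σλ_ih_i)
Numerator: 0.087×1660 + 0.417×1530 + 0.489×369 = 962.9
Denominator: 1 + 0.087×4.84 + 0.417×9.47 + 0.489×23.8 = 17.01
R = 962.9/17.01 = 56.61 kJ/min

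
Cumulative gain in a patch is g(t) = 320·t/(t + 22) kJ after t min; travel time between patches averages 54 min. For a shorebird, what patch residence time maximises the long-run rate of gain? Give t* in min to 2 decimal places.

34.47 min

Maximise g(t)/(T+t): set derivative to zero → g'(t)(T+t) = g(t).
g'(t) = 320·22/(t + 22)². Setting 320·22/(t+22)² = 320t/[(t+22)(54+t)] gives 22(54+t) = t(t+22), so t² = 22×54 = 1188.
t* = √1188 = 34.47 min.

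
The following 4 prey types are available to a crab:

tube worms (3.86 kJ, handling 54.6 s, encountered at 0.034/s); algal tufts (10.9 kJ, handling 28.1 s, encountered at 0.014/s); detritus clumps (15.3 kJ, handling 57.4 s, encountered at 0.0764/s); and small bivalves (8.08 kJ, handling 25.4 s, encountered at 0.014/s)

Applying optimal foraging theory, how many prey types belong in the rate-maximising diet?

3

E/h in descending order: algal tufts 0.388, small bivalves 0.318, detritus clumps 0.267, tube worms 0.0707 kJ/s. The optimal diet is the largest prefix of this list for which every included type satisfies E_i/h_i > R on the types above it.
Rate on top 1: 0.1095. small bivalves: 0.318 > 0.1095 → include.
Rate on top 2: 0.1519. detritus clumps: 0.267 > 0.1519 → include.
Rate on top 3: 0.2339. tube worms: 0.0707 < 0.2339 → exclude; stop.
Optimal diet: algal tufts, small bivalves, detritus clumps — 3 of 4 types.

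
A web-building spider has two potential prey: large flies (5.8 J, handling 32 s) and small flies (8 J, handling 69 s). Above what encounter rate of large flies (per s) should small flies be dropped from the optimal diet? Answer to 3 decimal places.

Drop small flies once their profitability E₂/h₂ falls below the rate achievable on large flies alone: E₂/h₂ = λE₁/(1 + λh₁).
Solve for λ: λE₁h₂ = E₂(1 + λh₁) → λ(E₁h₂ − E₂h₁) = E₂ → λ = E₂/(E₁h₂ − E₂h₁).
λ = 8/(5.8×69 − 8×32) = 8/144.2 = 0.05548 per s.

0.055 per s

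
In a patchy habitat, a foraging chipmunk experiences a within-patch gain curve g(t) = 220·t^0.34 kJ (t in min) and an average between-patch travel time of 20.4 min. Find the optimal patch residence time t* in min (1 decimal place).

Maximise g(t)/(T+t): set derivative to zero → g'(t)(T+t) = g(t).
g'(t) = 0.34·220·t^-0.66. Setting 0.34·220·t^-0.66 = 220·t^0.34/(20.4+t) gives 0.34(20.4+t) = t, so 0.66·t = 0.34×20.4.
t* = 0.34×20.4/0.66 = 10.51 min.

10.5 min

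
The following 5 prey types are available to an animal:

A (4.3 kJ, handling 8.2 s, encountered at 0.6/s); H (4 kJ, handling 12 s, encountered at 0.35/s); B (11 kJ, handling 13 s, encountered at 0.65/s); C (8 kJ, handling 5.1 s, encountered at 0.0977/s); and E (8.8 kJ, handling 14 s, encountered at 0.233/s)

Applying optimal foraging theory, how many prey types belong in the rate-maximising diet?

Rank by E/h (kJ/s): C 1.57, B 0.846, E 0.629, A 0.524, H 0.333. Include each in turn until the next type's E/h falls below the running intake rate.
Rate on top 1: 0.5217. B: 0.846 > 0.5217 → include.
Rate on top 2: 0.7973. E: 0.629 < 0.7973 → exclude; stop.
Optimal diet: C, B — 2 of 5 types.

2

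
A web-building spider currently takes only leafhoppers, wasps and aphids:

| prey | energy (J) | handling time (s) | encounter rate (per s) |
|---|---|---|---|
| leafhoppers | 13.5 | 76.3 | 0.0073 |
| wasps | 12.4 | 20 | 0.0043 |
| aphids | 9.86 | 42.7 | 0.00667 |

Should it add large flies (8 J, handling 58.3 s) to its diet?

Intake rate on the current diet: R = (0.0073×13.5 + 0.0043×12.4 + 0.00667×9.86) / (1 + 0.0073×76.3 + 0.0043×20 + 0.00667×42.7) = 0.2176/1.928 = 0.1129 J/s.
large flies: E/h = 8/58.3 = 0.1372 J/s.
0.1372 > 0.1129, so adding large flies raises the average — include it.

Yes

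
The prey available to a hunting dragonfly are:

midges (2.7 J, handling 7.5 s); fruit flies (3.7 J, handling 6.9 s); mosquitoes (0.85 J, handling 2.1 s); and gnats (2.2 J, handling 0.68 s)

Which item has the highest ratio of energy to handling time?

gnats

In descending order of E/h:
gnats: 2.2/0.68 = 3.24 J/s
fruit flies: 3.7/6.9 = 0.536 J/s
mosquitoes: 0.85/2.1 = 0.405 J/s
midges: 2.7/7.5 = 0.36 J/s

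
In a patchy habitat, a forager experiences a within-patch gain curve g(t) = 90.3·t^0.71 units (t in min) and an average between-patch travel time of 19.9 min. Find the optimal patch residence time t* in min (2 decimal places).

48.72 min

Maximise g(t)/(T+t): set derivative to zero → g'(t)(T+t) = g(t).
g'(t) = 0.71·90.3·t^-0.29. Setting 0.71·90.3·t^-0.29 = 90.3·t^0.71/(19.9+t) gives 0.71(19.9+t) = t, so 0.29·t = 0.71×19.9.
t* = 0.71×19.9/0.29 = 48.72 min.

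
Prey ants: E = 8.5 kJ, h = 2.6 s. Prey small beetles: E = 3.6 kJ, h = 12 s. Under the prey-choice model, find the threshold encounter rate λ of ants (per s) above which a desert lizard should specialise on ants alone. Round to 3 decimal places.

0.039 per s

Drop small beetles once their profitability E₂/h₂ falls below the rate achievable on ants alone: E₂/h₂ = λE₁/(1 + λh₁).
Solve for λ: λE₁h₂ = E₂(1 + λh₁) → λ(E₁h₂ − E₂h₁) = E₂ → λ = E₂/(E₁h₂ − E₂h₁).
λ = 3.6/(8.5×12 − 3.6×2.6) = 3.6/92.64 = 0.03886 per s.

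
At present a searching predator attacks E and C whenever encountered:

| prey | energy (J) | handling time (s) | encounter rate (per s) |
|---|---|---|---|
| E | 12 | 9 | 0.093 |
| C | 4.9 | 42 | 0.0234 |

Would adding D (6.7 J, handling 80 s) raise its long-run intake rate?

On E and C alone, R = ΣλE/(1+Σλh) = 1.231/2.82 = 0.4364 J/s.
Profitability of D: 6.7/80 = 0.08375 J/s.
0.08375 < 0.4364, so adding D would lower the average — exclude it.

No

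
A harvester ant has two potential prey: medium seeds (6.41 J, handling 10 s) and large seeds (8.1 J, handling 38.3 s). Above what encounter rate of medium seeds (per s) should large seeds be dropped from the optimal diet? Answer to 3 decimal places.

0.049 per s

The zero-one rule: include large seeds iff E₂/h₂ > λE₁/(1+λh₁). Equality gives the switch point.
λE₁h₂ = E₂ + λE₂h₁ ⇒ λ = E₂/(E₁h₂ − E₂h₁) = 8.1/(245.5 − 81) = 0.04924 per s.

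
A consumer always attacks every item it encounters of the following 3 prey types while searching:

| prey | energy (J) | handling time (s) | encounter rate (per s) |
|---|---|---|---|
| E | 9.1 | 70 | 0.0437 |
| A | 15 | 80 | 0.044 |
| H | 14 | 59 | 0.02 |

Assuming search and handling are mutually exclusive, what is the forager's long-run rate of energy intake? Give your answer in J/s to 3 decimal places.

0.153 J/s

R = Σλ_iE_i / (1 + Σλ_ih_i)
Numerator: 0.0437×9.1 + 0.044×15 + 0.02×14 = 1.338
Denominator: 1 + 0.0437×70 + 0.044×80 + 0.02×59 = 8.759
R = 1.338/8.759 = 0.1527 J/s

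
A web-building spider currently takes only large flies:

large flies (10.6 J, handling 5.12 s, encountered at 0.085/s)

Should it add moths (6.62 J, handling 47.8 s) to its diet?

No

Intake rate on the current diet: R = (0.085×10.6) / (1 + 0.085×5.12) = 0.901/1.435 = 0.6278 J/s.
moths: E/h = 6.62/47.8 = 0.1385 J/s.
0.1385 < 0.6278, so adding moths would lower the average — exclude it.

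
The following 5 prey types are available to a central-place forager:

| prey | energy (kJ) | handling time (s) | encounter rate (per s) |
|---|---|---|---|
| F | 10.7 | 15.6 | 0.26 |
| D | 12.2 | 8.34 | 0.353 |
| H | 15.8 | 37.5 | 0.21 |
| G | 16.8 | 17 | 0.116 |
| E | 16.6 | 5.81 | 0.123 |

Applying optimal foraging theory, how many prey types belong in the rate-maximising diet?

Rank by E/h (kJ/s): E 2.86, D 1.46, G 0.988, F 0.686, H 0.421. Include each in turn until the next type's E/h falls below the running intake rate.
Rate on top 1: 1.191. D: 1.46 > 1.191 → include.
Rate on top 2: 1.363. G: 0.988 < 1.363 → exclude; stop.
Optimal diet: E, D — 2 of 5 types.

2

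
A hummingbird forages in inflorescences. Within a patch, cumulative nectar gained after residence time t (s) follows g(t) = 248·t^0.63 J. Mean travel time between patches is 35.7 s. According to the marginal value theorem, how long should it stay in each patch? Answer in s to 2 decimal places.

By the marginal value theorem, leave when the instantaneous gain rate g'(t) equals the habitat-wide average g(t)/(T + t).
g'(t) = 0.63·248·t^-0.37. Setting 0.63·248·t^-0.37 = 248·t^0.63/(35.7+t) gives 0.63(35.7+t) = t, so 0.37·t = 0.63×35.7.
t* = 0.63×35.7/0.37 = 60.79 s.

60.79 s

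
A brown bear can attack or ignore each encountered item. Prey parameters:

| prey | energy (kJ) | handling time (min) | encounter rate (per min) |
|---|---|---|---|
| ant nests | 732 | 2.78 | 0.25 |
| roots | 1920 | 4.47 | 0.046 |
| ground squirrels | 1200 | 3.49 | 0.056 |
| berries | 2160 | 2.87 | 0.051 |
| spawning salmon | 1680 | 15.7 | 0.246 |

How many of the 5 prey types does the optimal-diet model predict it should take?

Profitabilities (E/h, kJ/min): berries 753, roots 430, ground squirrels 344, ant nests 263, spawning salmon 107. Add prey in this order while the next type's profitability exceeds the intake rate on those already taken.
Rate on top 1: 96.09. roots: 430 > 96.09 → include.
Rate on top 2: 146.8. ground squirrels: 344 > 146.8 → include.
Rate on top 3: 171.7. ant nests: 263 > 171.7 → include.
Rate on top 4: 200.1. spawning salmon: 107 < 200.1 → exclude; stop.
Optimal diet: berries, roots, ground squirrels, ant nests — 4 of 5 types.

4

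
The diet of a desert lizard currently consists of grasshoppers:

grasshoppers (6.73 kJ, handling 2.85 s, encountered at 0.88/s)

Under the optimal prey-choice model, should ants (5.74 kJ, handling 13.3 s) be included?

No

Current rate: (0.88×6.73)/(1 + 0.88×2.85) = 1.688 kJ/s.
Profitability of ants: 5.74/13.3 = 0.4316 kJ/s.
Since 0.4316 < R, time spent handling ants is better spent searching.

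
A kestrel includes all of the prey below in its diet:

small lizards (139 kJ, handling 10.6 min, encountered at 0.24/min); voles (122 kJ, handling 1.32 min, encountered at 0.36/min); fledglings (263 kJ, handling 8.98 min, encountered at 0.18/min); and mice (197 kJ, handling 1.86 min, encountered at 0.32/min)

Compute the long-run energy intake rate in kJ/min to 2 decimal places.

30.12 kJ/min

R = Σλ_iE_i / (1 + Σλ_ih_i)
Numerator: 0.24×139 + 0.36×122 + 0.18×263 + 0.32×197 = 187.7
Denominator: 1 + 0.24×10.6 + 0.36×1.32 + 0.18×8.98 + 0.32×1.86 = 6.231
R = 187.7/6.231 = 30.12 kJ/min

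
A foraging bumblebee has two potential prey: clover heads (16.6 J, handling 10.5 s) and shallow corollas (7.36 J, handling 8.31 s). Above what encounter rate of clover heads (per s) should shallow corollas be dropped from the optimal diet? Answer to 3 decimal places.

The zero-one rule: include shallow corollas iff E₂/h₂ > λE₁/(1+λh₁). Equality gives the switch point.
λE₁h₂ = E₂ + λE₂h₁ ⇒ λ = E₂/(E₁h₂ − E₂h₁) = 7.36/(137.9 − 77.28) = 0.1213 per s.

0.121 per s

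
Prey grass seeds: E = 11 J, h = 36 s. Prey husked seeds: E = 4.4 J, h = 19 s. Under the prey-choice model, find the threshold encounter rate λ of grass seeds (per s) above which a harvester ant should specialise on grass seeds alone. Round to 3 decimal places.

The zero-one rule: include husked seeds iff E₂/h₂ > λE₁/(1+λh₁). Equality gives the switch point.
λE₁h₂ = E₂ + λE₂h₁ ⇒ λ = E₂/(E₁h₂ − E₂h₁) = 4.4/(209 − 158.4) = 0.08696 per s.

0.087 per s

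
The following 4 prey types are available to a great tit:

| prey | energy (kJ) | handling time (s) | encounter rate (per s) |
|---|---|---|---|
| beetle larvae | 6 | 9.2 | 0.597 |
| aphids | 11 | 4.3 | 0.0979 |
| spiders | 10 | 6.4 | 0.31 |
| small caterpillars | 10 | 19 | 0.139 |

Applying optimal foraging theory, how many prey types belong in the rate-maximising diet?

E/h in descending order: aphids 2.56, spiders 1.56, beetle larvae 0.652, small caterpillars 0.526 kJ/s. The optimal diet is the largest prefix of this list for which every included type satisfies E_i/h_i > R on the types above it.
Rate on top 1: 0.7579. spiders: 1.56 > 0.7579 → include.
Rate on top 2: 1.227. beetle larvae: 0.652 < 1.227 → exclude; stop.
Optimal diet: aphids, spiders — 2 of 4 types.

2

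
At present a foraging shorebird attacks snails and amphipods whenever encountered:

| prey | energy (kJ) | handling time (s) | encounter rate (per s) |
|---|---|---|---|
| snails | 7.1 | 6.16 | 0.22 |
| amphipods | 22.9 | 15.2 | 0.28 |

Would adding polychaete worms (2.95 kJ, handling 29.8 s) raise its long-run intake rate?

On snails and amphipods alone, R = ΣλE/(1+Σλh) = 7.974/6.611 = 1.206 kJ/s.
polychaete worms: E/h = 2.95/29.8 = 0.09899 kJ/s.
0.09899 < 1.206, so adding polychaete worms would lower the average — exclude it.

No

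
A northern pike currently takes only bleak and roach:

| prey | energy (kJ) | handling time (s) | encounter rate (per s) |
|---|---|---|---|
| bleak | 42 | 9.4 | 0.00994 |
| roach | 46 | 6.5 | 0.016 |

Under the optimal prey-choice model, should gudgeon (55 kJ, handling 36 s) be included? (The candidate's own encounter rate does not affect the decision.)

On bleak and roach alone, R = ΣλE/(1+Σλh) = 1.153/1.197 = 0.9633 kJ/s.
Profitability of gudgeon: 55/36 = 1.528 kJ/s.
Since 1.528 > R, including gudgeon increases the long-run rate.

Yes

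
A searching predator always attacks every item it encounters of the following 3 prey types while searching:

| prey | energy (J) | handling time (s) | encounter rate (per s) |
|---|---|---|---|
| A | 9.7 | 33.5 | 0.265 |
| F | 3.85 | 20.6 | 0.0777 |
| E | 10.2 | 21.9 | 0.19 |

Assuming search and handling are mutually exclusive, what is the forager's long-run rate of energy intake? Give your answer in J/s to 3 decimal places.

R = Σλ_iE_i / (1 + Σλ_ih_i)
Numerator: 0.265×9.7 + 0.0777×3.85 + 0.19×10.2 = 4.808
Denominator: 1 + 0.265×33.5 + 0.0777×20.6 + 0.19×21.9 = 15.64
R = 4.808/15.64 = 0.3074 J/s

0.307 J/s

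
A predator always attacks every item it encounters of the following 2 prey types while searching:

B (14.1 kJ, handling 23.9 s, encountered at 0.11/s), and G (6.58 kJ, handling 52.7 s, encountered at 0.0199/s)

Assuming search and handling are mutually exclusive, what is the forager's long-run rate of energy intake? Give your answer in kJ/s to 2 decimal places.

Energy encountered per unit search time: 0.11×14.1 + 0.0199×6.58 = 1.682 kJ/s.
Handling time per unit search time: 0.11×23.9 + 0.0199×52.7 = 3.678.
Rate = 1.682/(1 + 3.678) = 0.3596 kJ/s.

0.36 kJ/s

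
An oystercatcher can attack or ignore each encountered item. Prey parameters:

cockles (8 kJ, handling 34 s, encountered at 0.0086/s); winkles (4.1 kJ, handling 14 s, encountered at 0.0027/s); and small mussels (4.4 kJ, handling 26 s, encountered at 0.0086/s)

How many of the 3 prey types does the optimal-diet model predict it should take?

Profitabilities (E/h, kJ/s): winkles 0.293, cockles 0.235, small mussels 0.169. Add prey in this order while the next type's profitability exceeds the intake rate on those already taken.
Rate on top 1: 0.01067. cockles: 0.235 > 0.01067 → include.
Rate on top 2: 0.06004. small mussels: 0.169 > 0.06004 → include.
Optimal diet: winkles, cockles, small mussels — 3 of 3 types.

3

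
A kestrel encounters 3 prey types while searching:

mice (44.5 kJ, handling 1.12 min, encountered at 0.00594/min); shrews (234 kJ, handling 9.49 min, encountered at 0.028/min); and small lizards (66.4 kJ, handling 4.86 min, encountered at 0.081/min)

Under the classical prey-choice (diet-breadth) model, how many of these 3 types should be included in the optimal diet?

3

E/h in descending order: mice 39.7, shrews 24.7, small lizards 13.7 kJ/min. The optimal diet is the largest prefix of this list for which every included type satisfies E_i/h_i > R on the types above it.
Rate on top 1: 0.2626. shrews: 24.7 > 0.2626 → include.
Rate on top 2: 5.357. small lizards: 13.7 > 5.357 → include.
Optimal diet: mice, shrews, small lizards — 3 of 3 types.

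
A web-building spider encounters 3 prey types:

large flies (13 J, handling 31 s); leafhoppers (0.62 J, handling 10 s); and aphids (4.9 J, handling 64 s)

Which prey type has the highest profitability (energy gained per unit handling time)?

Profitability E/h (J/s): large flies = 13/31 = 0.419, leafhoppers = 0.62/10 = 0.062, aphids = 4.9/64 = 0.0766.
Ranked: large flies > aphids > leafhoppers.

large flies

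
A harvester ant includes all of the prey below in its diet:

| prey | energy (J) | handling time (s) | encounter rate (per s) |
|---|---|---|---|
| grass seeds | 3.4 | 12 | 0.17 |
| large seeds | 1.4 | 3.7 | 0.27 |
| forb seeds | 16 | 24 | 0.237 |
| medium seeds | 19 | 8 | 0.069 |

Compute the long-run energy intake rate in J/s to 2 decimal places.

Energy encountered per unit search time: 0.17×3.4 + 0.27×1.4 + 0.237×16 + 0.069×19 = 6.059 J/s.
Handling time per unit search time: 0.17×12 + 0.27×3.7 + 0.237×24 + 0.069×8 = 9.279.
Rate = 6.059/(1 + 9.279) = 0.5895 J/s.

0.59 J/s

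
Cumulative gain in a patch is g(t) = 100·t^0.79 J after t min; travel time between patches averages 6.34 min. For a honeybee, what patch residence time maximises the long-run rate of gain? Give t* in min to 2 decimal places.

Maximise g(t)/(T+t): set derivative to zero → g'(t)(T+t) = g(t).
g'(t) = 0.79·100·t^-0.21. Setting 0.79·100·t^-0.21 = 100·t^0.79/(6.34+t) gives 0.79(6.34+t) = t, so 0.21·t = 0.79×6.34.
t* = 0.79×6.34/0.21 = 23.85 min.

23.85 min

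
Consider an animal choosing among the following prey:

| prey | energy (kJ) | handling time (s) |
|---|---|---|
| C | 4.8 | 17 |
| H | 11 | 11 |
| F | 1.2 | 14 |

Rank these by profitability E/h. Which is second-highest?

C

Profitability E/h (kJ/s): C = 4.8/17 = 0.282, H = 11/11 = 1, F = 1.2/14 = 0.0857.
Ranked: H > C > F.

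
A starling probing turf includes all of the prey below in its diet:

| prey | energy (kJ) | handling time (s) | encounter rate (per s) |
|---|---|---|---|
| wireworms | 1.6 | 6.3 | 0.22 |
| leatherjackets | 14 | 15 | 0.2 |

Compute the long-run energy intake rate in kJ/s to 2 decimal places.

0.59 kJ/s

R = (0.22×1.6 + 0.2×14) / (1 + 0.22×6.3 + 0.2×15) = 3.152/5.386 = 0.5852 kJ/s.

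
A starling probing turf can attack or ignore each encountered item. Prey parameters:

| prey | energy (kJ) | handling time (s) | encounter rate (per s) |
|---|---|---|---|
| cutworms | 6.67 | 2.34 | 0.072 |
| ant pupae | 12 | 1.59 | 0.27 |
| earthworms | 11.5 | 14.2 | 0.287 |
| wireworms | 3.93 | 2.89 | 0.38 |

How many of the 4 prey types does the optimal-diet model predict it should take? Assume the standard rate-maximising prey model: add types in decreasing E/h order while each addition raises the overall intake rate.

Rank by E/h (kJ/s): ant pupae 7.55, cutworms 2.85, wireworms 1.36, earthworms 0.81. Include each in turn until the next type's E/h falls below the running intake rate.
Rate on top 1: 2.267. cutworms: 2.85 > 2.267 → include.
Rate on top 2: 2.328. wireworms: 1.36 < 2.328 → exclude; stop.
Optimal diet: ant pupae, cutworms — 2 of 4 types.

2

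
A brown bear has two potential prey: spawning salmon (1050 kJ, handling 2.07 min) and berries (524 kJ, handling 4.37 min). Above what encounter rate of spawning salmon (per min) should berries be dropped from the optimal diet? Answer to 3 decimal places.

0.150 per min

Drop berries once their profitability E₂/h₂ falls below the rate achievable on spawning salmon alone: E₂/h₂ = λE₁/(1 + λh₁).
Solve for λ: λE₁h₂ = E₂(1 + λh₁) → λ(E₁h₂ − E₂h₁) = E₂ → λ = E₂/(E₁h₂ − E₂h₁).
λ = 524/(1050×4.37 − 524×2.07) = 524/3504 = 0.1496 per min.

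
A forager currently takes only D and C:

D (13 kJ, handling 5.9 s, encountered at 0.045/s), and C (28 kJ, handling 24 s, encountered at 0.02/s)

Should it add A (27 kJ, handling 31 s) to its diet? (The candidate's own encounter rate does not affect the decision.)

On D and C alone, R = ΣλE/(1+Σλh) = 1.145/1.746 = 0.656 kJ/s.
Profitability of A: 27/31 = 0.871 kJ/s.
0.871 > 0.656, so adding A raises the average — include it.

Yes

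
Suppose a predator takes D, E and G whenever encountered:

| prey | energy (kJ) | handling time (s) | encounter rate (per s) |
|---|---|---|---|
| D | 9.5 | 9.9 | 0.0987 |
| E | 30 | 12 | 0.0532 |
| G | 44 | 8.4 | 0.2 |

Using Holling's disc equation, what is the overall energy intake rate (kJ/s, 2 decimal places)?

2.64 kJ/s

R = Σλ_iE_i / (1 + Σλ_ih_i)
Numerator: 0.0987×9.5 + 0.0532×30 + 0.2×44 = 11.33
Denominator: 1 + 0.0987×9.9 + 0.0532×12 + 0.2×8.4 = 4.296
R = 11.33/4.296 = 2.638 kJ/s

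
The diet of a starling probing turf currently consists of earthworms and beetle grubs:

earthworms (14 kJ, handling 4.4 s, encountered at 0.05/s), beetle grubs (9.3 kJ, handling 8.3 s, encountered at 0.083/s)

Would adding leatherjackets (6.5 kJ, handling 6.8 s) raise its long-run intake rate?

Yes

Intake rate on the current diet: R = (0.05×14 + 0.083×9.3) / (1 + 0.05×4.4 + 0.083×8.3) = 1.472/1.909 = 0.7711 kJ/s.
leatherjackets: E/h = 6.5/6.8 = 0.9559 kJ/s.
Since 0.9559 > R, including leatherjackets increases the long-run rate.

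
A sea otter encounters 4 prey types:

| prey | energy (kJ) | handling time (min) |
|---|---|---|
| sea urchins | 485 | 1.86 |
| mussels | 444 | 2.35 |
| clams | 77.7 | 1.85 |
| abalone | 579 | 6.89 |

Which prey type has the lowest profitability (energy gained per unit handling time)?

clams

Profitability E/h (kJ/min): sea urchins = 485/1.86 = 261, mussels = 444/2.35 = 189, clams = 77.7/1.85 = 42, abalone = 579/6.89 = 84.
Ranked: sea urchins > mussels > abalone > clams.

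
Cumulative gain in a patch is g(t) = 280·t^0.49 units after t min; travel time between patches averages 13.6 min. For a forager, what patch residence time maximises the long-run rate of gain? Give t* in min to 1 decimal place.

13.1 min

Optimal t* satisfies g'(t*) = g(t*)/(T + t*).
g'(t) = 0.49·280·t^-0.51. Setting 0.49·280·t^-0.51 = 280·t^0.49/(13.6+t) gives 0.49(13.6+t) = t, so 0.51·t = 0.49×13.6.
t* = 0.49×13.6/0.51 = 13.07 min.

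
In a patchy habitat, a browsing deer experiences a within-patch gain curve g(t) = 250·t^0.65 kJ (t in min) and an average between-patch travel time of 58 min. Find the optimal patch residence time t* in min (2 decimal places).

Maximise g(t)/(T+t): set derivative to zero → g'(t)(T+t) = g(t).
g'(t) = 0.65·250·t^-0.35. Setting 0.65·250·t^-0.35 = 250·t^0.65/(58+t) gives 0.65(58+t) = t, so 0.35·t = 0.65×58.
t* = 0.65×58/0.35 = 107.7 min.

107.71 min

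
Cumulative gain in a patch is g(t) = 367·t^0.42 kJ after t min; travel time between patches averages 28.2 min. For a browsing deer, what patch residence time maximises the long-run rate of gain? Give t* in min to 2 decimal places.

20.42 min

Maximise g(t)/(T+t): set derivative to zero → g'(t)(T+t) = g(t).
g'(t) = 0.42·367·t^-0.58. Setting 0.42·367·t^-0.58 = 367·t^0.42/(28.2+t) gives 0.42(28.2+t) = t, so 0.58·t = 0.42×28.2.
t* = 0.42×28.2/0.58 = 20.42 min.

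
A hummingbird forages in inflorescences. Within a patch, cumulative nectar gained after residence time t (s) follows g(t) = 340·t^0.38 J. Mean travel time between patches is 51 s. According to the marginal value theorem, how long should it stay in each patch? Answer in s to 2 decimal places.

31.26 s

By the marginal value theorem, leave when the instantaneous gain rate g'(t) equals the habitat-wide average g(t)/(T + t).
g'(t) = 0.38·340·t^-0.62. Setting 0.38·340·t^-0.62 = 340·t^0.38/(51+t) gives 0.38(51+t) = t, so 0.62·t = 0.38×51.
t* = 0.38×51/0.62 = 31.26 s.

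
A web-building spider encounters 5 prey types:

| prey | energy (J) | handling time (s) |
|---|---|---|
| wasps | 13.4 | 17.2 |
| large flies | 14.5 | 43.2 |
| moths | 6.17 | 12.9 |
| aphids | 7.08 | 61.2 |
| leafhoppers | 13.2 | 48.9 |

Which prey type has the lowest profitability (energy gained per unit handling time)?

Profitability E/h (J/s): wasps = 13.4/17.2 = 0.779, large flies = 14.5/43.2 = 0.336, moths = 6.17/12.9 = 0.478, aphids = 7.08/61.2 = 0.116, leafhoppers = 13.2/48.9 = 0.27.
Ranked: wasps > moths > large flies > leafhoppers > aphids.

aphids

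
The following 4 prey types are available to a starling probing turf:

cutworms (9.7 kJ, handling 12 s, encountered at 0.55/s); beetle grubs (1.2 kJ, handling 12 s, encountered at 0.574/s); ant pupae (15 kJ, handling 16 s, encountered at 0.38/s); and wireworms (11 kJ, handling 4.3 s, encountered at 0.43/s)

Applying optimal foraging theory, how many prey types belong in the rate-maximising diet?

1

Rank by E/h (kJ/s): wireworms 2.56, ant pupae 0.938, cutworms 0.808, beetle grubs 0.1. Include each in turn until the next type's E/h falls below the running intake rate.
Rate on top 1: 1.66. ant pupae: 0.938 < 1.66 → exclude; stop.
Optimal diet: wireworms — 1 of 4 types.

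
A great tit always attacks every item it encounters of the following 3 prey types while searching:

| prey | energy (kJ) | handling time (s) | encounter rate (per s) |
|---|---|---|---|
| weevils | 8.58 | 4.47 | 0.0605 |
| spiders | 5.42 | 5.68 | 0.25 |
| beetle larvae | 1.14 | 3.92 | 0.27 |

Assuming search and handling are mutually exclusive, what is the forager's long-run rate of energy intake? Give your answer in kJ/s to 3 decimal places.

R = (0.0605×8.58 + 0.25×5.42 + 0.27×1.14) / (1 + 0.0605×4.47 + 0.25×5.68 + 0.27×3.92) = 2.182/3.749 = 0.582 kJ/s.

0.582 kJ/s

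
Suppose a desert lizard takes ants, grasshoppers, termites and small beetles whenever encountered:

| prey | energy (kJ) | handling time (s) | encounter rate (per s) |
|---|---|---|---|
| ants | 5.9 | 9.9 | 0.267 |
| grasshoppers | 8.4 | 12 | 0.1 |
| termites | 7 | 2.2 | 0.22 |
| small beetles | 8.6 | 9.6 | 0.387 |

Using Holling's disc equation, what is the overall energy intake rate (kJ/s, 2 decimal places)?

0.81 kJ/s

R = Σλ_iE_i / (1 + Σλ_ih_i)
Numerator: 0.267×5.9 + 0.1×8.4 + 0.22×7 + 0.387×8.6 = 7.284
Denominator: 1 + 0.267×9.9 + 0.1×12 + 0.22×2.2 + 0.387×9.6 = 9.043
R = 7.284/9.043 = 0.8055 kJ/s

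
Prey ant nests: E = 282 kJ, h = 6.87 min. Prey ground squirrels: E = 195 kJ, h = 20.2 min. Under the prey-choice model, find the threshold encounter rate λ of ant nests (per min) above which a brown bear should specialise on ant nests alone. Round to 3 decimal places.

The zero-one rule: include ground squirrels iff E₂/h₂ > λE₁/(1+λh₁). Equality gives the switch point.
λE₁h₂ = E₂ + λE₂h₁ ⇒ λ = E₂/(E₁h₂ − E₂h₁) = 195/(5696 − 1340) = 0.04476 per min.

0.045 per min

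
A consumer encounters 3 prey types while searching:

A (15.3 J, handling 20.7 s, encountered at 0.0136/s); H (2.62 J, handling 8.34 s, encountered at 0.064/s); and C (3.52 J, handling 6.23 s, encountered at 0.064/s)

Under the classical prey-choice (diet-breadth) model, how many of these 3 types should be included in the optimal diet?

3

E/h in descending order: A 0.739, C 0.565, H 0.314 J/s. The optimal diet is the largest prefix of this list for which every included type satisfies E_i/h_i > R on the types above it.
Rate on top 1: 0.1624. C: 0.565 > 0.1624 → include.
Rate on top 2: 0.2579. H: 0.314 > 0.2579 → include.
Optimal diet: A, C, H — 3 of 3 types.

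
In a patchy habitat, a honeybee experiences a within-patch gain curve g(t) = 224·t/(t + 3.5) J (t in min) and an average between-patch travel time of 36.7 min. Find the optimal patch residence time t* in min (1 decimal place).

Optimal t* satisfies g'(t*) = g(t*)/(T + t*).
g'(t) = 224·3.5/(t + 3.5)². Setting 224·3.5/(t+3.5)² = 224t/[(t+3.5)(36.7+t)] gives 3.5(36.7+t) = t(t+3.5), so t² = 3.5×36.7 = 128.5.
t* = √128.5 = 11.33 min.

11.3 min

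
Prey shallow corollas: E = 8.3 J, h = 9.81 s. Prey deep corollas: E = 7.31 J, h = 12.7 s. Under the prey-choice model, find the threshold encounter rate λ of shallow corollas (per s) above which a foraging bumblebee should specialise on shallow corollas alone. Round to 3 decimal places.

0.217 per s

Drop deep corollas once their profitability E₂/h₂ falls below the rate achievable on shallow corollas alone: E₂/h₂ = λE₁/(1 + λh₁).
Solve for λ: λE₁h₂ = E₂(1 + λh₁) → λ(E₁h₂ − E₂h₁) = E₂ → λ = E₂/(E₁h₂ − E₂h₁).
λ = 7.31/(8.3×12.7 − 7.31×9.81) = 7.31/33.7 = 0.2169 per s.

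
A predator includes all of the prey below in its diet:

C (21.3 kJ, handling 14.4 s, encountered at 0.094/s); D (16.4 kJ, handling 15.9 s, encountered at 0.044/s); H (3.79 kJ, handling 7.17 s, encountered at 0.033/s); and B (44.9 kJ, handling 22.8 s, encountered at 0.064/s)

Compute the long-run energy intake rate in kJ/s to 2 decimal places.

1.20 kJ/s

R = Σλ_iE_i / (1 + Σλ_ih_i)
Numerator: 0.094×21.3 + 0.044×16.4 + 0.033×3.79 + 0.064×44.9 = 5.722
Denominator: 1 + 0.094×14.4 + 0.044×15.9 + 0.033×7.17 + 0.064×22.8 = 4.749
R = 5.722/4.749 = 1.205 kJ/s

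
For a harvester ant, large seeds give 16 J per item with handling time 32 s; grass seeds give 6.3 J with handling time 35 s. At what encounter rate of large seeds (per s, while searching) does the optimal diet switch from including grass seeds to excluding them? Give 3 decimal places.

0.018 per s

Drop grass seeds once their profitability E₂/h₂ falls below the rate achievable on large seeds alone: E₂/h₂ = λE₁/(1 + λh₁).
Solve for λ: λE₁h₂ = E₂(1 + λh₁) → λ(E₁h₂ − E₂h₁) = E₂ → λ = E₂/(E₁h₂ − E₂h₁).
λ = 6.3/(16×35 − 6.3×32) = 6.3/358.4 = 0.01758 per s.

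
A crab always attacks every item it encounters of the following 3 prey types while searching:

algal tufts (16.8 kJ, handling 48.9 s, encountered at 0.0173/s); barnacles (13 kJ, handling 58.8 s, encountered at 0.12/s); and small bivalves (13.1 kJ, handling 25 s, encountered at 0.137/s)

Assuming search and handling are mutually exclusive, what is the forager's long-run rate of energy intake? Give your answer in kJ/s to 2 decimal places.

0.30 kJ/s

R = Σλ_iE_i / (1 + Σλ_ih_i)
Numerator: 0.0173×16.8 + 0.12×13 + 0.137×13.1 = 3.645
Denominator: 1 + 0.0173×48.9 + 0.12×58.8 + 0.137×25 = 12.33
R = 3.645/12.33 = 0.2957 kJ/s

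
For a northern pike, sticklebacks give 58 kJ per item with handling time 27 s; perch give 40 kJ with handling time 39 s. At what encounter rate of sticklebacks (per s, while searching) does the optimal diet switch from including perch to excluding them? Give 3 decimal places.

At the threshold, the rate on sticklebacks alone equals the profitability of perch: λ·58/(1 + λ·27) = 40/39 = 1.026.
Rearranging, λ(58 − 1.026×27) = 1.026, so λ = 1.026/30.31 = 0.03384 per s.

0.034 per s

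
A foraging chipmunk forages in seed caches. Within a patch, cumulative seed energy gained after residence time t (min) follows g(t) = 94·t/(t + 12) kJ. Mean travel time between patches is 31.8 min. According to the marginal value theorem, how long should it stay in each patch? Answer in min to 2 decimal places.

19.53 min

Optimal t* satisfies g'(t*) = g(t*)/(T + t*).
g'(t) = 94·12/(t + 12)². Setting 94·12/(t+12)² = 94t/[(t+12)(31.8+t)] gives 12(31.8+t) = t(t+12), so t² = 12×31.8 = 381.6.
t* = √381.6 = 19.53 min.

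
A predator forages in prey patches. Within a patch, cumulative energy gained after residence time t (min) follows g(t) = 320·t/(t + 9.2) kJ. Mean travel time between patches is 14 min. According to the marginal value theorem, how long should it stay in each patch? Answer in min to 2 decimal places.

11.35 min

Maximise g(t)/(T+t): set derivative to zero → g'(t)(T+t) = g(t).
g'(t) = 320·9.2/(t + 9.2)². Setting 320·9.2/(t+9.2)² = 320t/[(t+9.2)(14+t)] gives 9.2(14+t) = t(t+9.2), so t² = 9.2×14 = 128.8.
t* = √128.8 = 11.35 min.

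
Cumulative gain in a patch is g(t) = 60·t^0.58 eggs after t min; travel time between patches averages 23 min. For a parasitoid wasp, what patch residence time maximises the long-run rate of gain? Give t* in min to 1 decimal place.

Optimal t* satisfies g'(t*) = g(t*)/(T + t*).
g'(t) = 0.58·60·t^-0.42. Setting 0.58·60·t^-0.42 = 60·t^0.58/(23+t) gives 0.58(23+t) = t, so 0.42·t = 0.58×23.
t* = 0.58×23/0.42 = 31.76 min.

31.8 min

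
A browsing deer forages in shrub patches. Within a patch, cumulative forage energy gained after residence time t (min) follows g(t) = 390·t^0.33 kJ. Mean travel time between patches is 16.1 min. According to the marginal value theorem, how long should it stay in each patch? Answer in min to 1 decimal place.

Maximise g(t)/(T+t): set derivative to zero → g'(t)(T+t) = g(t).
g'(t) = 0.33·390·t^-0.67. Setting 0.33·390·t^-0.67 = 390·t^0.33/(16.1+t) gives 0.33(16.1+t) = t, so 0.67·t = 0.33×16.1.
t* = 0.33×16.1/0.67 = 7.93 min.

7.9 min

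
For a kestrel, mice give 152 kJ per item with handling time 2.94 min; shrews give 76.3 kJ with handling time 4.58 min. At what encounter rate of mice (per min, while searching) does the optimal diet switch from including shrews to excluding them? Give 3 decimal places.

The zero-one rule: include shrews iff E₂/h₂ > λE₁/(1+λh₁). Equality gives the switch point.
λE₁h₂ = E₂ + λE₂h₁ ⇒ λ = E₂/(E₁h₂ − E₂h₁) = 76.3/(696.2 − 224.3) = 0.1617 per min.

0.162 per min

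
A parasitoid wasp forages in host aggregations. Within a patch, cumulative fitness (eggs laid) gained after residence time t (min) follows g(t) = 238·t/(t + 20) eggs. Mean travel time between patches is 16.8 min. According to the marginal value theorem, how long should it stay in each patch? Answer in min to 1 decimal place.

18.3 min

By the marginal value theorem, leave when the instantaneous gain rate g'(t) equals the habitat-wide average g(t)/(T + t).
g'(t) = 238·20/(t + 20)². Setting 238·20/(t+20)² = 238t/[(t+20)(16.8+t)] gives 20(16.8+t) = t(t+20), so t² = 20×16.8 = 336.
t* = √336 = 18.33 min.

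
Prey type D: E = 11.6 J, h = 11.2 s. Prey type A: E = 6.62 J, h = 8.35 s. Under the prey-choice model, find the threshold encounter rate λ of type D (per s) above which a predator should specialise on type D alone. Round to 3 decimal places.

0.291 per s

The zero-one rule: include type A iff E₂/h₂ > λE₁/(1+λh₁). Equality gives the switch point.
λE₁h₂ = E₂ + λE₂h₁ ⇒ λ = E₂/(E₁h₂ − E₂h₁) = 6.62/(96.86 − 74.14) = 0.2914 per s.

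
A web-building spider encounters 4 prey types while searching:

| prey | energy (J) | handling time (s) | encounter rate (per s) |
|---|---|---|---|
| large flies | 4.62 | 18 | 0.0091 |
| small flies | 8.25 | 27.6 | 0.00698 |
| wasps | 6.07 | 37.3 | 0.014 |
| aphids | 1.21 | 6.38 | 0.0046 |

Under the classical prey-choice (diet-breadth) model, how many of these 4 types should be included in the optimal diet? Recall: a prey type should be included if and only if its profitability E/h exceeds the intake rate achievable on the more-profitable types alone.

E/h in descending order: small flies 0.299, large flies 0.257, aphids 0.19, wasps 0.163 J/s. The optimal diet is the largest prefix of this list for which every included type satisfies E_i/h_i > R on the types above it.
Rate on top 1: 0.04828. large flies: 0.257 > 0.04828 → include.
Rate on top 2: 0.07345. aphids: 0.19 > 0.07345 → include.
Rate on top 3: 0.07591. wasps: 0.163 > 0.07591 → include.
Optimal diet: small flies, large flies, aphids, wasps — 4 of 4 types.

4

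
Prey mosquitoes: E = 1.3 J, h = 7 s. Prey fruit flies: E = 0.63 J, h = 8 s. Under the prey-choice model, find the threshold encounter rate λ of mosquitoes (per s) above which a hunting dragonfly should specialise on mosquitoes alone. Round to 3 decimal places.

0.105 per s

Drop fruit flies once their profitability E₂/h₂ falls below the rate achievable on mosquitoes alone: E₂/h₂ = λE₁/(1 + λh₁).
Solve for λ: λE₁h₂ = E₂(1 + λh₁) → λ(E₁h₂ − E₂h₁) = E₂ → λ = E₂/(E₁h₂ − E₂h₁).
λ = 0.63/(1.3×8 − 0.63×7) = 0.63/5.99 = 0.1052 per s.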